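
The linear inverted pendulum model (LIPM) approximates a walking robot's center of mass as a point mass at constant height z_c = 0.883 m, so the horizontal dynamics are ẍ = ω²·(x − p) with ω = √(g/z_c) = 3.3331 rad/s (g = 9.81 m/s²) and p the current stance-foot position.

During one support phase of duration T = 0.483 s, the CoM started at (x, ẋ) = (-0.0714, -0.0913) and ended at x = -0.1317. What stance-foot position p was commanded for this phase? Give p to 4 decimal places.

ωT = 3.3331·0.483 = 1.609887; cosh(ωT) = 2.601079, sinh(ωT) = 2.401169
x(T) = p + (x₀−p)·cosh(ωT) + (ẋ₀/ω)·sinh(ωT) ⇒ p·(1 − cosh) = x(T) − x₀·cosh − (ẋ₀/ω)·sinh
numerator   = -0.1317 − (-0.0714)·2.601079 − (-0.0913/3.3331)·2.401169 = 0.119790
denominator = 1 − 2.601079 = -1.601079
p = 0.119790 / -1.601079 = -0.0748

p = -0.0748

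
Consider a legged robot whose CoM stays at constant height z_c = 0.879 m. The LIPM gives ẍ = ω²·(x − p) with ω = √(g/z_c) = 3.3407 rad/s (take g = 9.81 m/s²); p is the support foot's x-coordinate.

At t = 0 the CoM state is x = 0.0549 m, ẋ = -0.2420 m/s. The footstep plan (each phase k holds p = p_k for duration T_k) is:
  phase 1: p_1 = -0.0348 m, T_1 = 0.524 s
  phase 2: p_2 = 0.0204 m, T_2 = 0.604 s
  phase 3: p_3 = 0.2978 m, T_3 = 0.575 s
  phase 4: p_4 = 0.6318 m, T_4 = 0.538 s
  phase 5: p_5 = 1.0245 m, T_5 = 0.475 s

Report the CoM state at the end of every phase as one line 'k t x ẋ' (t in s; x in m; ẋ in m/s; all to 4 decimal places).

phase 1: p=-0.0348, T=0.524, ωT=1.750527, cosh=2.965659, sinh=2.791976; start (x,ẋ)=(0.054900, -0.242000) → end (x,ẋ)=(0.028969, 0.118956)
phase 2: p=0.0204, T=0.604, ωT=2.017783, cosh=3.827290, sinh=3.694340; start (x,ẋ)=(0.028969, 0.118956) → end (x,ẋ)=(0.184745, 0.561038)
phase 3: p=0.2978, T=0.575, ωT=1.920902, cosh=3.486796, sinh=3.340321; start (x,ẋ)=(0.184745, 0.561038) → end (x,ẋ)=(0.464575, 0.694644)
phase 4: p=0.6318, T=0.538, ωT=1.797297, cosh=3.099531, sinh=2.933784; start (x,ẋ)=(0.464575, 0.694644) → end (x,ẋ)=(0.723514, 0.514117)
phase 5: p=1.0245, T=0.475, ωT=1.586832, cosh=2.546407, sinh=2.341834; start (x,ẋ)=(0.723514, 0.514117) → end (x,ẋ)=(0.618464, -1.045572)

1 0.5240 0.0290 0.1190
2 1.1280 0.1847 0.5610
3 1.7030 0.4646 0.6946
4 2.2410 0.7235 0.5141
5 2.7160 0.6185 -1.0456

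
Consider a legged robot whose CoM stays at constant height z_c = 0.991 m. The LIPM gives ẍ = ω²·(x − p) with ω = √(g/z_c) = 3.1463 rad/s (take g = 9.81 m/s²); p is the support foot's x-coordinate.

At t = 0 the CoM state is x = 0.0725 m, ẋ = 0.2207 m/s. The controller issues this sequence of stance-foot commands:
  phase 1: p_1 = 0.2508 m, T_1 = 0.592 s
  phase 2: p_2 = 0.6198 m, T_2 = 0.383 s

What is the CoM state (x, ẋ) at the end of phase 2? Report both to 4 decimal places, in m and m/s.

phase 1: p=0.2508, T=0.592, ωT=1.862610, cosh=3.297894, sinh=3.142628; start (x,ẋ)=(0.072500, 0.220700) → end (x,ẋ)=(-0.116772, -1.035123)
phase 2: p=0.6198, T=0.383, ωT=1.205033, cosh=1.818275, sinh=1.518593; start (x,ẋ)=(-0.116772, -1.035123) → end (x,ẋ)=(-1.219103, -5.401443)

x = -1.2191, ẋ = -5.4014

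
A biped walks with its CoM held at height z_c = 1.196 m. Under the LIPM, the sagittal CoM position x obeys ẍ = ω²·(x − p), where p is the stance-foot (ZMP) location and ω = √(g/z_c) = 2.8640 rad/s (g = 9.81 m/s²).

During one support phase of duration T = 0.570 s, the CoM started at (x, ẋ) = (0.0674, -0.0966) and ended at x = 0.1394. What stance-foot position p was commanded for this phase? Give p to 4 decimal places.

p = -0.0262

ωT = 2.8640·0.570 = 1.632480; cosh(ωT) = 2.655996, sinh(ωT) = 2.460552
x(T) = p + (x₀−p)·cosh(ωT) + (ẋ₀/ω)·sinh(ωT) ⇒ p·(1 − cosh) = x(T) − x₀·cosh − (ẋ₀/ω)·sinh
numerator   = 0.1394 − (0.0674)·2.655996 − (-0.0966/2.8640)·2.460552 = 0.043378
denominator = 1 − 2.655996 = -1.655996
p = 0.043378 / -1.655996 = -0.0262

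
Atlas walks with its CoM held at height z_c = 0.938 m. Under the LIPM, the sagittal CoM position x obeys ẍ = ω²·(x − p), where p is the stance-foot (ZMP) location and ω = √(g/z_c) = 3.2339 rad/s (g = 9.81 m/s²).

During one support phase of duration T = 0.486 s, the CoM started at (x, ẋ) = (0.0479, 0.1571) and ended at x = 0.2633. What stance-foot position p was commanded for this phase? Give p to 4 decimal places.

p = -0.0206

ωT = 3.2339·0.486 = 1.571675; cosh(ωT) = 2.511202, sinh(ωT) = 2.303506
x(T) = p + (x₀−p)·cosh(ωT) + (ẋ₀/ω)·sinh(ωT) ⇒ p·(1 − cosh) = x(T) − x₀·cosh − (ẋ₀/ω)·sinh
numerator   = 0.2633 − (0.0479)·2.511202 − (0.1571/3.2339)·2.303506 = 0.031111
denominator = 1 − 2.511202 = -1.511202
p = 0.031111 / -1.511202 = -0.0206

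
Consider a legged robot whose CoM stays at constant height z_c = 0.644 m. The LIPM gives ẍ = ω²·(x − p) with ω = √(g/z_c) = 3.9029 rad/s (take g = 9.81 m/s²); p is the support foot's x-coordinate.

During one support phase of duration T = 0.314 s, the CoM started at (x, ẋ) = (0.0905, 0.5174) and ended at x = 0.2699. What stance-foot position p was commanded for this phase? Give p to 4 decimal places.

ωT = 3.9029·0.314 = 1.225511; cosh(ωT) = 1.849756, sinh(ωT) = 1.556148
x(T) = p + (x₀−p)·cosh(ωT) + (ẋ₀/ω)·sinh(ωT) ⇒ p·(1 − cosh) = x(T) − x₀·cosh − (ẋ₀/ω)·sinh
numerator   = 0.2699 − (0.0905)·1.849756 − (0.5174/3.9029)·1.556148 = -0.103799
denominator = 1 − 1.849756 = -0.849756
p = -0.103799 / -0.849756 = 0.1222

p = 0.1222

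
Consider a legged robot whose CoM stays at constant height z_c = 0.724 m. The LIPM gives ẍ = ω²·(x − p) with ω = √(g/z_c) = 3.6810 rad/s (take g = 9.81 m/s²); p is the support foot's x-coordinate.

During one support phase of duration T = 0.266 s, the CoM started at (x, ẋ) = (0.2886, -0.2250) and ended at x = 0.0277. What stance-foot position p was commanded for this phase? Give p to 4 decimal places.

p = 0.6567

ωT = 3.6810·0.266 = 0.979146; cosh(ωT) = 1.518907, sinh(ωT) = 1.143275
x(T) = p + (x₀−p)·cosh(ωT) + (ẋ₀/ω)·sinh(ωT) ⇒ p·(1 − cosh) = x(T) − x₀·cosh − (ẋ₀/ω)·sinh
numerator   = 0.0277 − (0.2886)·1.518907 − (-0.2250/3.6810)·1.143275 = -0.340774
denominator = 1 − 1.518907 = -0.518907
p = -0.340774 / -0.518907 = 0.6567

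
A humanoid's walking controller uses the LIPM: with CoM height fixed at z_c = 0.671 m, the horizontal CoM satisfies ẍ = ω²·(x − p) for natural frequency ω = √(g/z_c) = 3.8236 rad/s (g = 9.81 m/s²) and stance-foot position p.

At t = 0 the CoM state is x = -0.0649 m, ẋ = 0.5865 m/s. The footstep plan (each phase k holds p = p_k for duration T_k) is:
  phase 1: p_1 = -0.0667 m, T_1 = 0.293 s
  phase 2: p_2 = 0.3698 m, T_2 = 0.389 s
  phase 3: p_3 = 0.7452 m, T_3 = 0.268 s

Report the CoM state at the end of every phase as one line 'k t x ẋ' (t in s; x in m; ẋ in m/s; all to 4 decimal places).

phase 1: p=-0.0667, T=0.293, ωT=1.120315, cosh=1.695998, sinh=1.369821; start (x,ẋ)=(-0.064900, 0.586500) → end (x,ẋ)=(0.146469, 1.004131)
phase 2: p=0.3698, T=0.389, ωT=1.487380, cosh=2.325726, sinh=2.099762; start (x,ẋ)=(0.146469, 1.004131) → end (x,ẋ)=(0.401820, 0.542286)
phase 3: p=0.7452, T=0.268, ωT=1.024725, cosh=1.572612, sinh=1.213717; start (x,ẋ)=(0.401820, 0.542286) → end (x,ẋ)=(0.377333, -0.740742)

1 0.2930 0.1465 1.0041
2 0.6820 0.4018 0.5423
3 0.9500 0.3773 -0.7407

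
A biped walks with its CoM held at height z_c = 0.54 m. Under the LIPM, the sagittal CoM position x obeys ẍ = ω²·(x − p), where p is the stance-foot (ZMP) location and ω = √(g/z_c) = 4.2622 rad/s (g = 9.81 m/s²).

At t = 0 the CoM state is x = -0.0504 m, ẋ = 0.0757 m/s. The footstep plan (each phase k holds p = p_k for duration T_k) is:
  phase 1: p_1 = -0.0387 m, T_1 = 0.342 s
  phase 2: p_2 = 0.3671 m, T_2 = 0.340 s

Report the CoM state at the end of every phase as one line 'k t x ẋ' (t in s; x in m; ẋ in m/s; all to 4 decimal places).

1 0.3420 -0.0291 0.0701
2 0.6820 -0.4901 -3.2408

phase 1: p=-0.0387, T=0.342, ωT=1.457672, cosh=2.264363, sinh=2.031586; start (x,ẋ)=(-0.050400, 0.075700) → end (x,ẋ)=(-0.029111, 0.070102)
phase 2: p=0.3671, T=0.340, ωT=1.449148, cosh=2.247127, sinh=2.012357; start (x,ẋ)=(-0.029111, 0.070102) → end (x,ẋ)=(-0.490137, -3.240797)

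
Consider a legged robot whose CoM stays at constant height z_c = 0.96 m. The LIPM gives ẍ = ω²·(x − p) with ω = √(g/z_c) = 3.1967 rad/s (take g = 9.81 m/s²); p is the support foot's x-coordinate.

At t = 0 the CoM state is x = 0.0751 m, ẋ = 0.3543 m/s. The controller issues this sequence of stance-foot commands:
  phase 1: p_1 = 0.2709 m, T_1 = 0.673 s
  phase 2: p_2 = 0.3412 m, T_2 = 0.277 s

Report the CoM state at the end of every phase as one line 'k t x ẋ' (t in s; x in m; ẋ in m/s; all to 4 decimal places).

phase 1: p=0.2709, T=0.673, ωT=2.151379, cosh=4.356515, sinh=4.240191; start (x,ẋ)=(0.075100, 0.354300) → end (x,ẋ)=(-0.112152, -1.110481)
phase 2: p=0.3412, T=0.277, ωT=0.885486, cosh=1.418338, sinh=1.005824; start (x,ẋ)=(-0.112152, -1.110481) → end (x,ẋ)=(-0.651214, -3.032709)

1 0.6730 -0.1122 -1.1105
2 0.9500 -0.6512 -3.0327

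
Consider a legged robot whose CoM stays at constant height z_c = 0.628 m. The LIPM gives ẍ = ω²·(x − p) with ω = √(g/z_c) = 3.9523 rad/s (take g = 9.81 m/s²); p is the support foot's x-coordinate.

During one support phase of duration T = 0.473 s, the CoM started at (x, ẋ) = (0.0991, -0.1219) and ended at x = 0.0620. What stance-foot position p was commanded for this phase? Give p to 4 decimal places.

p = 0.0730

ωT = 3.9523·0.473 = 1.869438; cosh(ωT) = 3.319430, sinh(ωT) = 3.165220
x(T) = p + (x₀−p)·cosh(ωT) + (ẋ₀/ω)·sinh(ωT) ⇒ p·(1 − cosh) = x(T) − x₀·cosh − (ẋ₀/ω)·sinh
numerator   = 0.0620 − (0.0991)·3.319430 − (-0.1219/3.9523)·3.165220 = -0.169331
denominator = 1 − 3.319430 = -2.319430
p = -0.169331 / -2.319430 = 0.0730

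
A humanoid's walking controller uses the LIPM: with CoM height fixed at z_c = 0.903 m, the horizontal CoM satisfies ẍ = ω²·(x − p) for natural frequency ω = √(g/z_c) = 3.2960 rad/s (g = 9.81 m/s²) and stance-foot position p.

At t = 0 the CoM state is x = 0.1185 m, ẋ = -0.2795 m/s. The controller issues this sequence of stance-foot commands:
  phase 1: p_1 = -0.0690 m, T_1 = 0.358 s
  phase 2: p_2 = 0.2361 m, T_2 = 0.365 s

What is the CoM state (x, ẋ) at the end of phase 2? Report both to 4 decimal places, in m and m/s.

x = 0.2513, ẋ = 0.2694

phase 1: p=-0.0690, T=0.358, ωT=1.179968, cosh=1.780779, sinh=1.473491; start (x,ẋ)=(0.118500, -0.279500) → end (x,ẋ)=(0.139944, 0.412889)
phase 2: p=0.2361, T=0.365, ωT=1.203040, cosh=1.815253, sinh=1.514973; start (x,ẋ)=(0.139944, 0.412889) → end (x,ẋ)=(0.251334, 0.269360)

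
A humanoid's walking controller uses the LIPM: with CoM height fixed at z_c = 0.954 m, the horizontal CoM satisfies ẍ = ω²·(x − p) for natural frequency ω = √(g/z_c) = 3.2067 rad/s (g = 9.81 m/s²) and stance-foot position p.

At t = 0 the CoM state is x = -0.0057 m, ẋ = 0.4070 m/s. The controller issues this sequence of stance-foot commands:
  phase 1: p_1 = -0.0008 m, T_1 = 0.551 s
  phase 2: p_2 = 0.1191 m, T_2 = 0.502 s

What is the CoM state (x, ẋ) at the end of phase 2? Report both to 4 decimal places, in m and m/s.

phase 1: p=-0.0008, T=0.551, ωT=1.766892, cosh=3.011748, sinh=2.840885; start (x,ẋ)=(-0.005700, 0.407000) → end (x,ẋ)=(0.345013, 1.181143)
phase 2: p=0.1191, T=0.502, ωT=1.609763, cosh=2.600781, sinh=2.400846; start (x,ẋ)=(0.345013, 1.181143) → end (x,ẋ)=(1.590967, 4.811149)

x = 1.5910, ẋ = 4.8111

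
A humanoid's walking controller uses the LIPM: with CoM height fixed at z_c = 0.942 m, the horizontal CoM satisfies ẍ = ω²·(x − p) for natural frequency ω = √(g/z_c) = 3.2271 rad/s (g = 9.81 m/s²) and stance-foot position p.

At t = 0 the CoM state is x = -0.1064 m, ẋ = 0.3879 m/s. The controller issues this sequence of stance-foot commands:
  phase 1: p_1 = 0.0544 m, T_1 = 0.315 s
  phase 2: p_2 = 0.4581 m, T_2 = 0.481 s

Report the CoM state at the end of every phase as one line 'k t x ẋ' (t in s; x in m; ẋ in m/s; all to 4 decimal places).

phase 1: p=0.0544, T=0.315, ωT=1.016536, cosh=1.562726, sinh=1.200880; start (x,ẋ)=(-0.106400, 0.387900) → end (x,ẋ)=(-0.052540, -0.016976)
phase 2: p=0.4581, T=0.481, ωT=1.552235, cosh=2.466893, sinh=2.255119; start (x,ẋ)=(-0.052540, -0.016976) → end (x,ẋ)=(-0.813457, -3.758057)

1 0.3150 -0.0525 -0.0170
2 0.7960 -0.8135 -3.7581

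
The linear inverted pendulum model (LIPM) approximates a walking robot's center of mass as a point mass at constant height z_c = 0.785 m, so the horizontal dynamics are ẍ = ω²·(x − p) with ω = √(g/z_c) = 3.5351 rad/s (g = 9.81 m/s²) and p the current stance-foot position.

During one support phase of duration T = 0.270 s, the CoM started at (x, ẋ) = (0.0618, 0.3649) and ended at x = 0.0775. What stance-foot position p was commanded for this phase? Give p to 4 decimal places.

p = 0.2623

ωT = 3.5351·0.270 = 0.954477; cosh(ωT) = 1.491163, sinh(ωT) = 1.106149
x(T) = p + (x₀−p)·cosh(ωT) + (ẋ₀/ω)·sinh(ωT) ⇒ p·(1 − cosh) = x(T) − x₀·cosh − (ẋ₀/ω)·sinh
numerator   = 0.0775 − (0.0618)·1.491163 − (0.3649/3.5351)·1.106149 = -0.128833
denominator = 1 − 1.491163 = -0.491163
p = -0.128833 / -0.491163 = 0.2623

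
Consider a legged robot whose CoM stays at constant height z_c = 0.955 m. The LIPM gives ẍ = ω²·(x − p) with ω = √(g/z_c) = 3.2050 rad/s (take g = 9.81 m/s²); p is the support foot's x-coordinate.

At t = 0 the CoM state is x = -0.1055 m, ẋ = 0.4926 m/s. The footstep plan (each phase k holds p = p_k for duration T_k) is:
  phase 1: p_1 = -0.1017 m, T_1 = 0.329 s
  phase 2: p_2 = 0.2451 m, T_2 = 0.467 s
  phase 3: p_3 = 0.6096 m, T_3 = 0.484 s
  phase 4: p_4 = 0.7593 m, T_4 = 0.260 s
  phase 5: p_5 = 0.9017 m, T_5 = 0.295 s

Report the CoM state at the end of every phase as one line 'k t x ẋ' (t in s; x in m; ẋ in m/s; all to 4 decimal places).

1 0.3290 0.0860 0.7774
2 0.7960 0.3866 0.7416
3 1.2800 0.5811 0.2174
4 1.5400 0.5788 -0.2357
5 1.8350 0.3431 -1.4798

phase 1: p=-0.1017, T=0.329, ωT=1.054445, cosh=1.609384, sinh=1.260998; start (x,ẋ)=(-0.105500, 0.492600) → end (x,ẋ)=(0.085996, 0.777425)
phase 2: p=0.2451, T=0.467, ωT=1.496735, cosh=2.345470, sinh=2.121610; start (x,ẋ)=(0.085996, 0.777425) → end (x,ẋ)=(0.386558, 0.741560)
phase 3: p=0.6096, T=0.484, ωT=1.551220, cosh=2.464605, sinh=2.252616; start (x,ẋ)=(0.386558, 0.741560) → end (x,ẋ)=(0.581091, 0.217372)
phase 4: p=0.7593, T=0.260, ωT=0.833300, cosh=1.367756, sinh=0.933143; start (x,ẋ)=(0.581091, 0.217372) → end (x,ẋ)=(0.578842, -0.235662)
phase 5: p=0.9017, T=0.295, ωT=0.945475, cosh=1.481265, sinh=1.092770; start (x,ẋ)=(0.578842, -0.235662) → end (x,ẋ)=(0.343111, -1.479832)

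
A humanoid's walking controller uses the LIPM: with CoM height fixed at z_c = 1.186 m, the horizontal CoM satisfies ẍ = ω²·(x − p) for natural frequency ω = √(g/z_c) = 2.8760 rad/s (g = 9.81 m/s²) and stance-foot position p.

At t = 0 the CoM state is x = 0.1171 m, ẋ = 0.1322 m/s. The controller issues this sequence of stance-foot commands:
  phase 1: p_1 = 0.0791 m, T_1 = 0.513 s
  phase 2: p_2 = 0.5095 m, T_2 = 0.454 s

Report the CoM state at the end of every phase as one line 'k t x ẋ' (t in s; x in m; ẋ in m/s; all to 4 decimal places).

1 0.5130 0.2618 0.5306
2 0.9670 0.3343 -0.1671

phase 1: p=0.0791, T=0.513, ωT=1.475388, cosh=2.300711, sinh=2.072021; start (x,ẋ)=(0.117100, 0.132200) → end (x,ẋ)=(0.261771, 0.530601)
phase 2: p=0.5095, T=0.454, ωT=1.305704, cosh=1.980634, sinh=1.709652; start (x,ẋ)=(0.261771, 0.530601) → end (x,ẋ)=(0.334258, -0.167148)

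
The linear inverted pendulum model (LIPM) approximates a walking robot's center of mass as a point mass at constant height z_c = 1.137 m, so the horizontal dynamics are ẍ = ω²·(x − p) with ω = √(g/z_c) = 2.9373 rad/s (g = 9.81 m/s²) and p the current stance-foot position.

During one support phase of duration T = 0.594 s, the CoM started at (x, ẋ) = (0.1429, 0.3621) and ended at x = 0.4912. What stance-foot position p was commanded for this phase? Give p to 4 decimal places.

p = 0.1397

ωT = 2.9373·0.594 = 1.744756; cosh(ωT) = 2.949597, sinh(ωT) = 2.774909
x(T) = p + (x₀−p)·cosh(ωT) + (ẋ₀/ω)·sinh(ωT) ⇒ p·(1 − cosh) = x(T) − x₀·cosh − (ẋ₀/ω)·sinh
numerator   = 0.4912 − (0.1429)·2.949597 − (0.3621/2.9373)·2.774909 = -0.272378
denominator = 1 − 2.949597 = -1.949597
p = -0.272378 / -1.949597 = 0.1397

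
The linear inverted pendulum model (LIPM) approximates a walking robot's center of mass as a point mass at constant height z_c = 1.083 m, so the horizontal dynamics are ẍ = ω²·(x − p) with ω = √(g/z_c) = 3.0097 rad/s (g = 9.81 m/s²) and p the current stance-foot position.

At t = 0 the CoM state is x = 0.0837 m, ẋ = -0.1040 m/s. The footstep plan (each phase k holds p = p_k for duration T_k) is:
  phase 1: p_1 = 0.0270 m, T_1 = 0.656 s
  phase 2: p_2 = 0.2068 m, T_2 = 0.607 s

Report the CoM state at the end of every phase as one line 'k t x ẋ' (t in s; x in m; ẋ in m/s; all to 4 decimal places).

1 0.6560 0.1131 0.2209
2 1.2630 0.1302 -0.1495

phase 1: p=0.0270, T=0.656, ωT=1.974363, cosh=3.670441, sinh=3.531591; start (x,ẋ)=(0.083700, -0.104000) → end (x,ẋ)=(0.113080, 0.220940)
phase 2: p=0.2068, T=0.607, ωT=1.826888, cosh=3.187715, sinh=3.026801; start (x,ẋ)=(0.113080, 0.220940) → end (x,ẋ)=(0.130243, -0.149472)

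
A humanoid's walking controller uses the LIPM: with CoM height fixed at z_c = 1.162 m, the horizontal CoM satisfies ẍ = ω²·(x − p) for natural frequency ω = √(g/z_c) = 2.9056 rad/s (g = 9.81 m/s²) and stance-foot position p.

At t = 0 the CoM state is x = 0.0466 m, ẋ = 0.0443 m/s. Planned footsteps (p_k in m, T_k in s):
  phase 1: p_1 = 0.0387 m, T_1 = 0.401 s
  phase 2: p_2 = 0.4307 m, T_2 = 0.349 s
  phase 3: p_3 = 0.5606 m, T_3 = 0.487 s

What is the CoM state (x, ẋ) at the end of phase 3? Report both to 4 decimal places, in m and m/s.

x = -1.5431, ẋ = -5.9199

phase 1: p=0.0387, T=0.401, ωT=1.165146, cosh=1.759133, sinh=1.447256; start (x,ẋ)=(0.046600, 0.044300) → end (x,ẋ)=(0.074663, 0.111150)
phase 2: p=0.4307, T=0.349, ωT=1.014054, cosh=1.559750, sinh=1.197005; start (x,ẋ)=(0.074663, 0.111150) → end (x,ẋ)=(-0.078839, -1.064938)
phase 3: p=0.5606, T=0.487, ωT=1.415027, cosh=2.179759, sinh=1.936840; start (x,ẋ)=(-0.078839, -1.064938) → end (x,ẋ)=(-1.543099, -5.919868)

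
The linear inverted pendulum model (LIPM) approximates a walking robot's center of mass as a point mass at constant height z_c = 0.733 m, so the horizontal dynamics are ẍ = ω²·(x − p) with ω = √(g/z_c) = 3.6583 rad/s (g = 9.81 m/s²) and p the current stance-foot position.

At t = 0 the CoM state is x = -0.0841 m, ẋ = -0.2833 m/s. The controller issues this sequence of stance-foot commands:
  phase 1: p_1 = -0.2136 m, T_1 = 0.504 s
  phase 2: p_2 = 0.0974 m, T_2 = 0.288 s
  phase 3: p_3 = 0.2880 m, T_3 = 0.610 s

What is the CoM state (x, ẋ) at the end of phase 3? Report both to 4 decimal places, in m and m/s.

phase 1: p=-0.2136, T=0.504, ωT=1.843783, cosh=3.239311, sinh=3.081093; start (x,ẋ)=(-0.084100, -0.283300) → end (x,ẋ)=(-0.032710, 0.541971)
phase 2: p=0.0974, T=0.288, ωT=1.053590, cosh=1.608307, sinh=1.259623; start (x,ẋ)=(-0.032710, 0.541971) → end (x,ẋ)=(0.074754, 0.272097)
phase 3: p=0.2880, T=0.610, ωT=2.231563, cosh=4.710887, sinh=4.603526; start (x,ẋ)=(0.074754, 0.272097) → end (x,ẋ)=(-0.374177, -2.309475)

x = -0.3742, ẋ = -2.3095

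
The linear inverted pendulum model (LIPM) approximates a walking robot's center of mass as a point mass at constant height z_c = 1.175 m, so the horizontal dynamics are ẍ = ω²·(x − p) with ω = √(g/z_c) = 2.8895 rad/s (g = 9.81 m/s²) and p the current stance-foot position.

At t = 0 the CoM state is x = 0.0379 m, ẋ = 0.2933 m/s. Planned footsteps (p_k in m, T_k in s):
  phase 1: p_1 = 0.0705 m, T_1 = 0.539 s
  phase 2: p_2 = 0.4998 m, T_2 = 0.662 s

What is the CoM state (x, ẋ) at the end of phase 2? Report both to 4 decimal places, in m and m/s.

phase 1: p=0.0705, T=0.539, ωT=1.557441, cosh=2.478666, sinh=2.267991; start (x,ẋ)=(0.037900, 0.293300) → end (x,ẋ)=(0.219909, 0.513353)
phase 2: p=0.4998, T=0.662, ωT=1.912849, cosh=3.460007, sinh=3.312348; start (x,ẋ)=(0.219909, 0.513353) → end (x,ẋ)=(0.119852, -0.902640)

x = 0.1199, ẋ = -0.9026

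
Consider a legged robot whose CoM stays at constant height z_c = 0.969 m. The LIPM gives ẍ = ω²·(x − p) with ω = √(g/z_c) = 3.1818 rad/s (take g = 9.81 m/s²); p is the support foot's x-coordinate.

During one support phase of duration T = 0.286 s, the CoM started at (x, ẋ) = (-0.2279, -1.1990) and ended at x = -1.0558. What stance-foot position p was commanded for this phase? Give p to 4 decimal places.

p = 0.7546

ωT = 3.1818·0.286 = 0.909995; cosh(ωT) = 1.443418, sinh(ωT) = 1.040892
x(T) = p + (x₀−p)·cosh(ωT) + (ẋ₀/ω)·sinh(ωT) ⇒ p·(1 − cosh) = x(T) − x₀·cosh − (ẋ₀/ω)·sinh
numerator   = -1.0558 − (-0.2279)·1.443418 − (-1.1990/3.1818)·1.040892 = -0.334605
denominator = 1 − 1.443418 = -0.443418
p = -0.334605 / -0.443418 = 0.7546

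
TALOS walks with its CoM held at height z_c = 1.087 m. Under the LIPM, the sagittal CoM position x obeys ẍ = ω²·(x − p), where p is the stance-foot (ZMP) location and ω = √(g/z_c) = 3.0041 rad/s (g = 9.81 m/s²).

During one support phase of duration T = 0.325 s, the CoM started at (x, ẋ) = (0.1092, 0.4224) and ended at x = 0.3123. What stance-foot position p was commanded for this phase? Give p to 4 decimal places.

ωT = 3.0041·0.325 = 0.976333; cosh(ωT) = 1.515696, sinh(ωT) = 1.139006
x(T) = p + (x₀−p)·cosh(ωT) + (ẋ₀/ω)·sinh(ωT) ⇒ p·(1 − cosh) = x(T) − x₀·cosh − (ẋ₀/ω)·sinh
numerator   = 0.3123 − (0.1092)·1.515696 − (0.4224/3.0041)·1.139006 = -0.013367
denominator = 1 − 1.515696 = -0.515696
p = -0.013367 / -0.515696 = 0.0259

p = 0.0259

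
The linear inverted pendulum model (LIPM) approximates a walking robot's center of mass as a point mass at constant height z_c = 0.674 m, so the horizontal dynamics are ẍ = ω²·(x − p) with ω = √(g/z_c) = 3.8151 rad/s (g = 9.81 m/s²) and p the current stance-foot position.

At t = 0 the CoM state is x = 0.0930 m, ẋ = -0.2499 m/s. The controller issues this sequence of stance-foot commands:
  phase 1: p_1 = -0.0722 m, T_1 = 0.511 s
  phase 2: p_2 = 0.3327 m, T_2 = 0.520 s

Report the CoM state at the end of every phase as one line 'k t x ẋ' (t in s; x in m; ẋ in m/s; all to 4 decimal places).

1 0.5110 0.2944 1.2734
2 1.0310 1.3814 4.1960

phase 1: p=-0.0722, T=0.511, ωT=1.949516, cosh=3.583815, sinh=3.441472; start (x,ẋ)=(0.093000, -0.249900) → end (x,ẋ)=(0.294420, 1.273408)
phase 2: p=0.3327, T=0.520, ωT=1.983852, cosh=3.704117, sinh=3.566579; start (x,ẋ)=(0.294420, 1.273408) → end (x,ẋ)=(1.381362, 4.195981)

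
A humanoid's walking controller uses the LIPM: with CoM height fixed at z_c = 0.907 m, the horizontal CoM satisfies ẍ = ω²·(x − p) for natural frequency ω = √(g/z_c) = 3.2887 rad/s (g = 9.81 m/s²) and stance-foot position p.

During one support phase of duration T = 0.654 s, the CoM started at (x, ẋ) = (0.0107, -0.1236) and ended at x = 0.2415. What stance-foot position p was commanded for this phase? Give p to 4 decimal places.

p = -0.1056

ωT = 3.2887·0.654 = 2.150810; cosh(ωT) = 4.354102, sinh(ωT) = 4.237712
x(T) = p + (x₀−p)·cosh(ωT) + (ẋ₀/ω)·sinh(ωT) ⇒ p·(1 − cosh) = x(T) − x₀·cosh − (ẋ₀/ω)·sinh
numerator   = 0.2415 − (0.0107)·4.354102 − (-0.1236/3.2887)·4.237712 = 0.354178
denominator = 1 − 4.354102 = -3.354102
p = 0.354178 / -3.354102 = -0.1056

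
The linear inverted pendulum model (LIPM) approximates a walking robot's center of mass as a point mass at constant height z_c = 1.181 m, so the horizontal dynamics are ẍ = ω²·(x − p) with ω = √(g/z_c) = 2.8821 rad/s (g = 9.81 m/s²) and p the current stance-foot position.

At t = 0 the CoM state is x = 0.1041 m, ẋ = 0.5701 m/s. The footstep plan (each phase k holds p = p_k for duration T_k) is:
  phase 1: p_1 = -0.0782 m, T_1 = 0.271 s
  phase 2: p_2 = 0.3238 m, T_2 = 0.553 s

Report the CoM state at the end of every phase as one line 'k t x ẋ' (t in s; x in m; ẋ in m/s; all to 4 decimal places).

phase 1: p=-0.0782, T=0.271, ωT=0.781049, cosh=1.320844, sinh=0.862918; start (x,ẋ)=(0.104100, 0.570100) → end (x,ẋ)=(0.333281, 1.206396)
phase 2: p=0.3238, T=0.553, ωT=1.593801, cosh=2.562788, sinh=2.359637; start (x,ẋ)=(0.333281, 1.206396) → end (x,ẋ)=(1.335801, 3.156217)

1 0.2710 0.3333 1.2064
2 0.8240 1.3358 3.1562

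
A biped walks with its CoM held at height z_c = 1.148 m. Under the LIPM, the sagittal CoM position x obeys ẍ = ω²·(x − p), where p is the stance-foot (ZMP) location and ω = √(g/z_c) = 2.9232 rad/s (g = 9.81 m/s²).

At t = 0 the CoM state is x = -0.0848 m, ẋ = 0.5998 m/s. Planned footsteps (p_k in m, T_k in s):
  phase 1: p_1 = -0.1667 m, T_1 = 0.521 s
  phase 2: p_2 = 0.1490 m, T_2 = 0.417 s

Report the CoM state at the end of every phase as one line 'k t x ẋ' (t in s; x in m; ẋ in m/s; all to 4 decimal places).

phase 1: p=-0.1667, T=0.521, ωT=1.522987, cosh=2.401982, sinh=2.183922; start (x,ẋ)=(-0.084800, 0.599800) → end (x,ẋ)=(0.478133, 1.963562)
phase 2: p=0.1490, T=0.417, ωT=1.218974, cosh=1.839624, sinh=1.544091; start (x,ẋ)=(0.478133, 1.963562) → end (x,ẋ)=(1.791672, 5.097818)

1 0.5210 0.4781 1.9636
2 0.9380 1.7917 5.0978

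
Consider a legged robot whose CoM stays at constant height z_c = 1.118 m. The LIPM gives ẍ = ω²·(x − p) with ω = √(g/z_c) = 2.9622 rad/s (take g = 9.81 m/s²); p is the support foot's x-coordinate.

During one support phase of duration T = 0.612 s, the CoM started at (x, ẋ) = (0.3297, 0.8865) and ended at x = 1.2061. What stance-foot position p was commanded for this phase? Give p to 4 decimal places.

p = 0.3372

ωT = 2.9622·0.612 = 1.812866; cosh(ωT) = 3.145587, sinh(ωT) = 2.982401
x(T) = p + (x₀−p)·cosh(ωT) + (ẋ₀/ω)·sinh(ωT) ⇒ p·(1 − cosh) = x(T) − x₀·cosh − (ẋ₀/ω)·sinh
numerator   = 1.2061 − (0.3297)·3.145587 − (0.8865/2.9622)·2.982401 = -0.723545
denominator = 1 − 3.145587 = -2.145587
p = -0.723545 / -2.145587 = 0.3372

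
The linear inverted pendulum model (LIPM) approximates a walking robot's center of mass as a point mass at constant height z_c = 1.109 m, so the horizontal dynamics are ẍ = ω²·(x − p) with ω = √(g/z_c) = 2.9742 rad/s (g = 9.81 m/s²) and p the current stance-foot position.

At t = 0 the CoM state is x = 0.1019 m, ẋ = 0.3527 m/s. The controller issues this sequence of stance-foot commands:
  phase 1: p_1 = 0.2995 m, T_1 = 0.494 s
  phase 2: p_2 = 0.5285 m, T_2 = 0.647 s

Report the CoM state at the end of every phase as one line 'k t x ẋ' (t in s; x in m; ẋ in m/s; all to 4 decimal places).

phase 1: p=0.2995, T=0.494, ωT=1.469255, cosh=2.288046, sinh=2.057949; start (x,ẋ)=(0.101900, 0.352700) → end (x,ẋ)=(0.091427, -0.402467)
phase 2: p=0.5285, T=0.647, ωT=1.924307, cosh=3.498190, sinh=3.352213; start (x,ẋ)=(0.091427, -0.402467) → end (x,ẋ)=(-1.454083, -5.765588)

1 0.4940 0.0914 -0.4025
2 1.1410 -1.4541 -5.7656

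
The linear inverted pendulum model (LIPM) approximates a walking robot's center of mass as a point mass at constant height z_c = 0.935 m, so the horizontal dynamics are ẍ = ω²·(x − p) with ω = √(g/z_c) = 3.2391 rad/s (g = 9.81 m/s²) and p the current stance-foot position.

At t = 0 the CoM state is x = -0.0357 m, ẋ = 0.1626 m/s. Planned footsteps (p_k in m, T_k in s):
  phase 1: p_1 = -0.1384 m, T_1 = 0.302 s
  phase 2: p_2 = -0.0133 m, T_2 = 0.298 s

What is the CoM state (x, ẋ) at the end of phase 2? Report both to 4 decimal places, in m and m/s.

x = 0.3363, ẋ = 1.2622

phase 1: p=-0.1384, T=0.302, ωT=0.978208, cosh=1.517835, sinh=1.141851; start (x,ẋ)=(-0.035700, 0.162600) → end (x,ẋ)=(0.074802, 0.626643)
phase 2: p=-0.0133, T=0.298, ωT=0.965252, cosh=1.503168, sinh=1.122281; start (x,ẋ)=(0.074802, 0.626643) → end (x,ẋ)=(0.336250, 1.262215)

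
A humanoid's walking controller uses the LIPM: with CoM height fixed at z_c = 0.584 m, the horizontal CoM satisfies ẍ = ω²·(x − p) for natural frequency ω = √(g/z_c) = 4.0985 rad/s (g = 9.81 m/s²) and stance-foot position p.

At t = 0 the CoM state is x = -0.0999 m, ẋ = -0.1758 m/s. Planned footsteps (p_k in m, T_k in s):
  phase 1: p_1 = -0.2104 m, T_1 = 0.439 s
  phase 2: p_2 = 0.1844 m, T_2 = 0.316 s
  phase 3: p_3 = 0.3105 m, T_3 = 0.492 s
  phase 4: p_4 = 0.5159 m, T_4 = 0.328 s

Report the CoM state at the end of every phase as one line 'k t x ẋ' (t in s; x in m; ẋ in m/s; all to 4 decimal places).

1 0.4390 0.0066 0.7855
2 0.7550 0.1592 0.3112
3 1.2470 0.0122 -1.0987
4 1.5750 -0.9950 -5.9405

phase 1: p=-0.2104, T=0.439, ωT=1.799241, cosh=3.105242, sinh=2.939818; start (x,ẋ)=(-0.099900, -0.175800) → end (x,ẋ)=(0.006629, 0.785496)
phase 2: p=0.1844, T=0.316, ωT=1.295126, cosh=1.962660, sinh=1.688796; start (x,ẋ)=(0.006629, 0.785496) → end (x,ẋ)=(0.159162, 0.311217)
phase 3: p=0.3105, T=0.492, ωT=2.016462, cosh=3.822414, sinh=3.689288; start (x,ẋ)=(0.159162, 0.311217) → end (x,ẋ)=(0.012168, -1.098711)
phase 4: p=0.5159, T=0.328, ωT=1.344308, cosh=2.048126, sinh=1.787406; start (x,ẋ)=(0.012168, -1.098711) → end (x,ẋ)=(-0.994968, -5.940478)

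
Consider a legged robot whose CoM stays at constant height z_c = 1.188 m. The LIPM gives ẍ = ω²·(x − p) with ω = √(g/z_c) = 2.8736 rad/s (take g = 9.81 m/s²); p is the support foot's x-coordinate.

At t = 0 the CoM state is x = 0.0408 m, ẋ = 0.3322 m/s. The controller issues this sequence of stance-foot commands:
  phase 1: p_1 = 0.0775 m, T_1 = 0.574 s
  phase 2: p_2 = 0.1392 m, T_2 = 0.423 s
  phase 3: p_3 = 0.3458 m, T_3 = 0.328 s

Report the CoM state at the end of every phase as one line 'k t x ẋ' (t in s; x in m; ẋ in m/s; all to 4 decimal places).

phase 1: p=0.0775, T=0.574, ωT=1.649446, cosh=2.698127, sinh=2.505971; start (x,ẋ)=(0.040800, 0.332200) → end (x,ẋ)=(0.268179, 0.632035)
phase 2: p=0.1392, T=0.423, ωT=1.215533, cosh=1.834321, sinh=1.537769; start (x,ẋ)=(0.268179, 0.632035) → end (x,ẋ)=(0.714015, 1.729307)
phase 3: p=0.3458, T=0.328, ωT=0.942541, cosh=1.478065, sinh=1.088429; start (x,ẋ)=(0.714015, 1.729307) → end (x,ẋ)=(1.545052, 3.707697)

1 0.5740 0.2682 0.6320
2 0.9970 0.7140 1.7293
3 1.3250 1.5451 3.7077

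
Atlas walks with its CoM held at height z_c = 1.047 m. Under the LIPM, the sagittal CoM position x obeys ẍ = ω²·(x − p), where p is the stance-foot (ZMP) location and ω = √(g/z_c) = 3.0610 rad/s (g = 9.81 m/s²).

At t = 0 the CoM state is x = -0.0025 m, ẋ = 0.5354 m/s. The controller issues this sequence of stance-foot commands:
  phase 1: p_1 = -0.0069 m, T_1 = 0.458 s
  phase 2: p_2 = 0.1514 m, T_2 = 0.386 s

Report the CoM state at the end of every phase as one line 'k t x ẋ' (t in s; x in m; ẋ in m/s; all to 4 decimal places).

1 0.4580 0.3364 1.1793
2 0.8440 1.0500 2.9387

phase 1: p=-0.0069, T=0.458, ωT=1.401938, cosh=2.154593, sinh=1.908474; start (x,ẋ)=(-0.002500, 0.535400) → end (x,ẋ)=(0.336392, 1.179273)
phase 2: p=0.1514, T=0.386, ωT=1.181546, cosh=1.783107, sinh=1.476303; start (x,ẋ)=(0.336392, 1.179273) → end (x,ẋ)=(1.050016, 2.938740)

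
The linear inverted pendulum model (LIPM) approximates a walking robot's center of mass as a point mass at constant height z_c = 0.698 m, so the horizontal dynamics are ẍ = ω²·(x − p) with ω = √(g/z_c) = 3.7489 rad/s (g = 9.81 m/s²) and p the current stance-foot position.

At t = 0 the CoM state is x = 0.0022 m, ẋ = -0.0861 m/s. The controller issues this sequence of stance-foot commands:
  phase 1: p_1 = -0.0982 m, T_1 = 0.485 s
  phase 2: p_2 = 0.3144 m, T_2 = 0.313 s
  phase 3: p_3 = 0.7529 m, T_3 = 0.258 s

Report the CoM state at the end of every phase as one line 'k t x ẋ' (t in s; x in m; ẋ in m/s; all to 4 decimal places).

phase 1: p=-0.0982, T=0.485, ωT=1.818216, cosh=3.161588, sinh=2.999273; start (x,ẋ)=(0.002200, -0.086100) → end (x,ẋ)=(0.150340, 0.856682)
phase 2: p=0.3144, T=0.313, ωT=1.173406, cosh=1.771148, sinh=1.461836; start (x,ẋ)=(0.150340, 0.856682) → end (x,ẋ)=(0.357878, 0.618216)
phase 3: p=0.7529, T=0.258, ωT=0.967216, cosh=1.505375, sinh=1.125236; start (x,ẋ)=(0.357878, 0.618216) → end (x,ẋ)=(0.343801, -0.735713)

1 0.4850 0.1503 0.8567
2 0.7980 0.3579 0.6182
3 1.0560 0.3438 -0.7357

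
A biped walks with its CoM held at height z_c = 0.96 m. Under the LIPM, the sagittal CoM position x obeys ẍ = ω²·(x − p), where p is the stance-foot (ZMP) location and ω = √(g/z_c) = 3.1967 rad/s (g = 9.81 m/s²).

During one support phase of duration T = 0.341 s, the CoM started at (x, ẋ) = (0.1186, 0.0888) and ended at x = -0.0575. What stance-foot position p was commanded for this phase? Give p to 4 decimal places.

p = 0.4432

ωT = 3.1967·0.341 = 1.090075; cosh(ωT) = 1.655344, sinh(ωT) = 1.319152
x(T) = p + (x₀−p)·cosh(ωT) + (ẋ₀/ω)·sinh(ωT) ⇒ p·(1 − cosh) = x(T) − x₀·cosh − (ẋ₀/ω)·sinh
numerator   = -0.0575 − (0.1186)·1.655344 − (0.0888/3.1967)·1.319152 = -0.290468
denominator = 1 − 1.655344 = -0.655344
p = -0.290468 / -0.655344 = 0.4432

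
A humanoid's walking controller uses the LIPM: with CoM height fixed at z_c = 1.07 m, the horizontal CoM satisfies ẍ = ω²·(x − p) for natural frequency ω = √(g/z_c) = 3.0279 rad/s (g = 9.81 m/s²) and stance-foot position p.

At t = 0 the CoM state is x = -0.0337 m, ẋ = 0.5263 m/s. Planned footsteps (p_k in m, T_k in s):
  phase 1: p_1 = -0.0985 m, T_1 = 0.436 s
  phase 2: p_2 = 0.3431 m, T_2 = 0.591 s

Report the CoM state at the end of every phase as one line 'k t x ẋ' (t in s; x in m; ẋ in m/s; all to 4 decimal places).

phase 1: p=-0.0985, T=0.436, ωT=1.320164, cosh=2.005564, sinh=1.738473; start (x,ẋ)=(-0.033700, 0.526300) → end (x,ẋ)=(0.333636, 1.396631)
phase 2: p=0.3431, T=0.591, ωT=1.789489, cosh=3.076719, sinh=2.909673; start (x,ẋ)=(0.333636, 1.396631) → end (x,ẋ)=(1.656081, 4.213663)

1 0.4360 0.3336 1.3966
2 1.0270 1.6561 4.2137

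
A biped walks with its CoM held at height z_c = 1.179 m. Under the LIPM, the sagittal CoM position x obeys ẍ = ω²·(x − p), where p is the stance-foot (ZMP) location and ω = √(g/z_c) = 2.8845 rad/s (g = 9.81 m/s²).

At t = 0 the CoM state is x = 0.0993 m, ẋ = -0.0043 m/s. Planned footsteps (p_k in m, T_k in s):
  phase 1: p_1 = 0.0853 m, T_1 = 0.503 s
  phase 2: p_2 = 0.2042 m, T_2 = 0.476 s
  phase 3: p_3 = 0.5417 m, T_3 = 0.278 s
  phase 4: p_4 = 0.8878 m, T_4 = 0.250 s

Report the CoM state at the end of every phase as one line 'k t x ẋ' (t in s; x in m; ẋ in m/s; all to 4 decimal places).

1 0.5030 0.1138 0.0717
2 0.9790 0.0603 -0.3309
3 1.2570 -0.2051 -1.6799
4 1.5070 -0.9592 -4.6116

phase 1: p=0.0853, T=0.503, ωT=1.450904, cosh=2.250663, sinh=2.016305; start (x,ẋ)=(0.099300, -0.004300) → end (x,ẋ)=(0.113804, 0.071747)
phase 2: p=0.2042, T=0.476, ωT=1.373022, cosh=2.100301, sinh=1.846961; start (x,ẋ)=(0.113804, 0.071747) → end (x,ẋ)=(0.060280, -0.330903)
phase 3: p=0.5417, T=0.278, ωT=0.801891, cosh=1.339117, sinh=0.890637; start (x,ẋ)=(0.060280, -0.330903) → end (x,ẋ)=(-0.205149, -1.679906)
phase 4: p=0.8878, T=0.250, ωT=0.721125, cosh=1.271475, sinh=0.785270; start (x,ẋ)=(-0.205149, -1.679906) → end (x,ẋ)=(-0.959192, -4.611612)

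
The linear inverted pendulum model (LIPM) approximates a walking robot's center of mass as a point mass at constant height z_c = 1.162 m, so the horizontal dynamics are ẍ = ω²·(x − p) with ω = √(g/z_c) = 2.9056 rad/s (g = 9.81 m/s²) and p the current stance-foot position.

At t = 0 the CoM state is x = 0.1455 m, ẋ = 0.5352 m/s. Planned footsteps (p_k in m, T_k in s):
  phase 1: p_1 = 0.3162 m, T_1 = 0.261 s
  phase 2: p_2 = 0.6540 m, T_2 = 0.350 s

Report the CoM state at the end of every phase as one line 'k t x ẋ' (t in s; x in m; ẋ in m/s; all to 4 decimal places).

1 0.2610 0.2475 0.2834
2 0.6110 0.1357 -0.9762

phase 1: p=0.3162, T=0.261, ωT=0.758362, cosh=1.301605, sinh=0.833171; start (x,ẋ)=(0.145500, 0.535200) → end (x,ẋ)=(0.247483, 0.283378)
phase 2: p=0.6540, T=0.350, ωT=1.016960, cosh=1.563235, sinh=1.201542; start (x,ẋ)=(0.247483, 0.283378) → end (x,ẋ)=(0.135702, -0.976247)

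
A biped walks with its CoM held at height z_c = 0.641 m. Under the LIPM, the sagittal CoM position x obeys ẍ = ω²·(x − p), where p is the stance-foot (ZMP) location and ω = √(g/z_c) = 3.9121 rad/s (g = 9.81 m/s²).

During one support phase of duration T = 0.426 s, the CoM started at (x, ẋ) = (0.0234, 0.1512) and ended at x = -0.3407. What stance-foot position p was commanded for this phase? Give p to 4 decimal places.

p = 0.2891

ωT = 3.9121·0.426 = 1.666555; cosh(ωT) = 2.741397, sinh(ωT) = 2.552500
x(T) = p + (x₀−p)·cosh(ωT) + (ẋ₀/ω)·sinh(ωT) ⇒ p·(1 − cosh) = x(T) − x₀·cosh − (ẋ₀/ω)·sinh
numerator   = -0.3407 − (0.0234)·2.741397 − (0.1512/3.9121)·2.552500 = -0.503501
denominator = 1 − 2.741397 = -1.741397
p = -0.503501 / -1.741397 = 0.2891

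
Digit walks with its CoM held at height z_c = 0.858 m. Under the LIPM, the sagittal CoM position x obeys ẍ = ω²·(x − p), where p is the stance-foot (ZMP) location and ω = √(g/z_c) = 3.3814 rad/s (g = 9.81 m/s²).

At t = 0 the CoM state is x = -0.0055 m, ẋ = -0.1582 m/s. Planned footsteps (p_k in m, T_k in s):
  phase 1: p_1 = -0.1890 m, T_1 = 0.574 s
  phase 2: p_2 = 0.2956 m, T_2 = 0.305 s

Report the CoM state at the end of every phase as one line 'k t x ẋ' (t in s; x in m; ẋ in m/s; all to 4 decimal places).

1 0.5740 0.3037 1.5541
2 0.8790 0.8709 2.4898

phase 1: p=-0.1890, T=0.574, ωT=1.940924, cosh=3.554376, sinh=3.410805; start (x,ẋ)=(-0.005500, -0.158200) → end (x,ẋ)=(0.303652, 1.554057)
phase 2: p=0.2956, T=0.305, ωT=1.031327, cosh=1.580659, sinh=1.224126; start (x,ẋ)=(0.303652, 1.554057) → end (x,ẋ)=(0.870924, 2.489766)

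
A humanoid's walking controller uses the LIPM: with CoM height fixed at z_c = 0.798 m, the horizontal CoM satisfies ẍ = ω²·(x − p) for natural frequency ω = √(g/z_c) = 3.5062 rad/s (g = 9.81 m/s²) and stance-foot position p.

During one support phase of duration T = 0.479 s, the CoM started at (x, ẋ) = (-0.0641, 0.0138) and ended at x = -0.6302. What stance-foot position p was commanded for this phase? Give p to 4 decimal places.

p = 0.2606

ωT = 3.5062·0.479 = 1.679470; cosh(ωT) = 2.774592, sinh(ωT) = 2.588120
x(T) = p + (x₀−p)·cosh(ωT) + (ẋ₀/ω)·sinh(ωT) ⇒ p·(1 − cosh) = x(T) − x₀·cosh − (ẋ₀/ω)·sinh
numerator   = -0.6302 − (-0.0641)·2.774592 − (0.0138/3.5062)·2.588120 = -0.462535
denominator = 1 − 2.774592 = -1.774592
p = -0.462535 / -1.774592 = 0.2606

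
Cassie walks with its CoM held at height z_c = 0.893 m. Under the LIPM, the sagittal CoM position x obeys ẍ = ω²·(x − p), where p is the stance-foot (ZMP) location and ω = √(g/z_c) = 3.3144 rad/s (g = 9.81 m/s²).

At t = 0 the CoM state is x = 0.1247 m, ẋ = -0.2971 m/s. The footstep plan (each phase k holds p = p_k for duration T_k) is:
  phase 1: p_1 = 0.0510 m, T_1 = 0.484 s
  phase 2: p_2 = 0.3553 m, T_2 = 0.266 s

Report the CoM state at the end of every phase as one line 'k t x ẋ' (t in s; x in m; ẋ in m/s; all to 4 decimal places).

phase 1: p=0.0510, T=0.484, ωT=1.604170, cosh=2.587392, sinh=2.386336; start (x,ẋ)=(0.124700, -0.297100) → end (x,ẋ)=(0.027782, -0.185801)
phase 2: p=0.3553, T=0.266, ωT=0.881630, cosh=1.414470, sinh=1.000363; start (x,ẋ)=(0.027782, -0.185801) → end (x,ẋ)=(-0.164044, -1.348731)

1 0.4840 0.0278 -0.1858
2 0.7500 -0.1640 -1.3487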